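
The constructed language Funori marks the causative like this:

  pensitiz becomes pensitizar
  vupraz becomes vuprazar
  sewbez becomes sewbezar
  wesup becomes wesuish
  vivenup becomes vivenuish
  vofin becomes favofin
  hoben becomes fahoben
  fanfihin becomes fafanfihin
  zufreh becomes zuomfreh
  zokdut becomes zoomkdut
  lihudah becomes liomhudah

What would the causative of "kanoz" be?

"kanoz" ends in -z. The stems ending in -z (pensitiz → pensitizar, vupraz → vuprazar, sewbez → sewbezar) add -ar.
So kanoz → kanozar.

kanozar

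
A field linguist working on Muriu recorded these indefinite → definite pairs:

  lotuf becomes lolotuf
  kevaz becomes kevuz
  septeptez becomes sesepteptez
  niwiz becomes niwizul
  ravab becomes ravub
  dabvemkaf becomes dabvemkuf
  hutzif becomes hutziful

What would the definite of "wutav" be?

dabvemkaf and hutzif both end in -f yet inflect differently (dabvemkuf, hutziful), so the final letter is not what conditions the rule; the last vowel is.
"wutav" has last vowel 'a'. The stems whose last vowel is 'a' (kevaz → kevuz, ravab → ravub, dabvemkaf → dabvemkuf) change the last vowel to 'u'.
The other patterns: stems whose last vowel is 'i' add -ul; stems whose last vowel is 'e' or 'u' repeat the first consonant+vowel as a prefix.
So wutav → wutuv.

wutuv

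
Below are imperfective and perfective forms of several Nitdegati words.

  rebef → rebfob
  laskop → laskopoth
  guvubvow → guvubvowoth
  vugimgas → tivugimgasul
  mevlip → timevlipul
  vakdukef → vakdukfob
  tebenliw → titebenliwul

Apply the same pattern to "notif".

tinotiful

"notif" has last vowel 'i'. The stems whose last vowel is 'i' (tebenliw → titebenliwul, mevlip → timevlipul) add ti- … -ul around the stem.
The other patterns: stems whose last vowel is 'o' add -oth; stems whose last vowel is 'e' delete the last vowel and add -ob.
So notif → tinotiful.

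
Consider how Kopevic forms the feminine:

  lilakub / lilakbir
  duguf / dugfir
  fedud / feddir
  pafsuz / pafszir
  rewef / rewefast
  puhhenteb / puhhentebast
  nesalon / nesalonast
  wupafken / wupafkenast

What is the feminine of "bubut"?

duguf and rewef both end in -f yet inflect differently (dugfir, rewefast), so the final letter is not what conditions the rule; the last vowel is.
"bubut" has last vowel 'u'. The stems whose last vowel is 'u' (lilakub → lilakbir, duguf → dugfir, fedud → feddir) delete the last vowel and add -ir.
The other pattern: stems whose last vowel is 'e' or 'o' add -ast.
So bubut → bubtir.

bubtir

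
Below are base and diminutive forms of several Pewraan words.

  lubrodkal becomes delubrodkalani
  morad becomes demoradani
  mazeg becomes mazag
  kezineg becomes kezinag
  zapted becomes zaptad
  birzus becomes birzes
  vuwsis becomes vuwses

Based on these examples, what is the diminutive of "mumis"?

mumes

"mumis" has last vowel 'i'. The one such stem in the data (vuwsis → vuwses) changes the last vowel to 'e' (as does birzus), so the same rule applies.
So mumis → mumes.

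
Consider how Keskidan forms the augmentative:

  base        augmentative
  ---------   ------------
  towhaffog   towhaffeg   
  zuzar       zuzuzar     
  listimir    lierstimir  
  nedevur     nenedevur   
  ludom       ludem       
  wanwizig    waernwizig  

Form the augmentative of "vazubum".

vavazubum

wanwizig and towhaffog both end in -g yet inflect differently (waernwizig, towhaffeg), so the final letter is not what conditions the rule; the last vowel is.
"vazubum" has last vowel 'u'. The one such stem in the data (nedevur → nenedevur) repeats the first consonant+vowel as a prefix (as does zuzar), so the same rule applies.
So vazubum → vavazubum.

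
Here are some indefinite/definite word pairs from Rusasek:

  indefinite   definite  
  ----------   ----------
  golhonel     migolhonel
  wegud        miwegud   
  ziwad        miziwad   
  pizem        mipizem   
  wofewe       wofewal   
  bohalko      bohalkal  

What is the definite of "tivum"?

mitivum

golhonel and wofewe both have last vowel 'e' yet inflect differently (migolhonel, wofewal), so the last vowel is not what conditions the rule; whether the stem ends in a vowel or a consonant is.
"tivum" ends in a consonant. The stems ending in a consonant (golhonel → migolhonel, wegud → miwegud, ziwad → miziwad) add the prefix mi-.
The other pattern: stems ending in a vowel drop the final letter and add -al.
So tivum → mitivum.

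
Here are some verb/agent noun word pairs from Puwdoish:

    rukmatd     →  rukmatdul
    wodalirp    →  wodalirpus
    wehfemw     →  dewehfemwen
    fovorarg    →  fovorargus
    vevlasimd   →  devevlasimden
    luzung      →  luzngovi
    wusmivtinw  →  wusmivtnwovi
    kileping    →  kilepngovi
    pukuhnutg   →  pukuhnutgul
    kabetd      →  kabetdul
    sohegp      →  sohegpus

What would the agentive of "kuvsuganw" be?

kuvsugnwovi

kileping and pukuhnutg both end in -g yet inflect differently (kilepngovi, pukuhnutgul), so the final letter is not what conditions the rule; the second-to-last letter is.
"kuvsuganw" has second-to-last letter 'n'. The stems whose second-to-last letter is 'n' (kileping → kilepngovi, wusmivtinw → wusmivtnwovi, luzung → luzngovi) delete the last vowel and add -ovi.
So kuvsuganw → kuvsugnwovi.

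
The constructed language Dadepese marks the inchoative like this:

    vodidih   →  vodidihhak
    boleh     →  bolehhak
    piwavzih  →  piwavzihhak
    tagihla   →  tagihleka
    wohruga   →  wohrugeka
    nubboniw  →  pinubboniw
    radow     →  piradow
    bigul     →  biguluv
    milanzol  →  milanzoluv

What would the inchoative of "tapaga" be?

tapageka

"tapaga" ends in -a. The stems ending in -a (tagihla → tagihleka, wohruga → wohrugeka) drop the final letter and add -eka.
The other patterns: stems ending in -h double the final consonant and add -ak; stems ending in -w add the prefix pi-; stems ending in -l add -uv.
So tapaga → tapageka.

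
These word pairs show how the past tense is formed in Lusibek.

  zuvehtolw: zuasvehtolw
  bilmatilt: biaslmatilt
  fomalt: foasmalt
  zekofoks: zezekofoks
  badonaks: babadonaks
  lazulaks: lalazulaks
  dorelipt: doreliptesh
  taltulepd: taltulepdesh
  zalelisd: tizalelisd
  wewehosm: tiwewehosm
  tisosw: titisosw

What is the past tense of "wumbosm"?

tiwumbosm

"wumbosm" has second-to-last letter 's'. The stems whose second-to-last letter is 's' (zalelisd → tizalelisd, wewehosm → tiwewehosm, tisosw → titisosw) add the prefix ti-.
So wumbosm → tiwumbosm.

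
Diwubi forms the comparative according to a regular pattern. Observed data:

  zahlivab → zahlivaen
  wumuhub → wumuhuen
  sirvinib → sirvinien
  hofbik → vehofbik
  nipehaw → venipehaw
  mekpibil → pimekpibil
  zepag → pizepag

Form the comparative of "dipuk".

vedipuk

sirvinib and hofbik both have last vowel 'i' yet inflect differently (sirvinien, vehofbik), so the last vowel is not what conditions the rule; the final letter is.
"dipuk" ends in -k. The one such stem in the data (hofbik → vehofbik) adds the prefix ve-, so the same rule applies.
The other patterns: stems ending in -b drop the final letter and add -en; stems ending in -g or -l add the prefix pi-.
So dipuk → vedipuk.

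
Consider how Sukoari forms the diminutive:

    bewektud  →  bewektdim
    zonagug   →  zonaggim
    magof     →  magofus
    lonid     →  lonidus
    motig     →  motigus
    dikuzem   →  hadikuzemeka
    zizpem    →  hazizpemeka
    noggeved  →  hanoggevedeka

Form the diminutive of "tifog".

tifogus

bewektud and lonid both end in -d yet inflect differently (bewektdim, lonidus), so the final letter is not what conditions the rule; the last vowel is.
"tifog" has last vowel 'o'. The one such stem in the data (magof → magofus) adds -us, so the same rule applies.
So tifog → tifogus.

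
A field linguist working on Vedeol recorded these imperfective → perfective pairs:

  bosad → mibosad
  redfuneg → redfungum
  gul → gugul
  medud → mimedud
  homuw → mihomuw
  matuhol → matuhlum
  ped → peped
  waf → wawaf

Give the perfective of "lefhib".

milefhib

ped and bosad both end in -d yet inflect differently (peped, mibosad), so the final letter is not what conditions the rule; the number of vowels is.
"lefhib" has 2 vowels. The stems with 2 vowels (homuw → mihomuw, bosad → mibosad, medud → mimedud) add the prefix mi-.
The other patterns: stems with 1 vowel repeat the first consonant+vowel as a prefix; stems with 3 vowels delete the last vowel and add -um.
So lefhib → milefhib.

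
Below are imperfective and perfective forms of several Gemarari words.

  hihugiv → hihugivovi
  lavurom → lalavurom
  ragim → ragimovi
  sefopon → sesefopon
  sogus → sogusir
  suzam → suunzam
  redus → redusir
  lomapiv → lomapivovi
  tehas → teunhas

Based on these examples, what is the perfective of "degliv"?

suzam and lavurom both end in -m yet inflect differently (suunzam, lalavurom), so the final letter is not what conditions the rule; the last vowel is.
"degliv" has last vowel 'i'. The stems whose last vowel is 'i' (hihugiv → hihugivovi, lomapiv → lomapivovi, ragim → ragimovi) add -ovi.
So degliv → deglivovi.

deglivovi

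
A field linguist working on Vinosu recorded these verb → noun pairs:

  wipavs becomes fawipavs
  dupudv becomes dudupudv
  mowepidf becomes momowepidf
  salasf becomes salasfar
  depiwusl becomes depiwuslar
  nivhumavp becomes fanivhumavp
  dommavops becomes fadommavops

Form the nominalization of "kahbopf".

fakahbopf

salasf and mowepidf both end in -f yet inflect differently (salasfar, momowepidf), so the final letter is not what conditions the rule; the second-to-last letter is.
"kahbopf" has second-to-last letter 'p'. The one such stem in the data (dommavops → fadommavops) adds the prefix fa-, so the same rule applies.
So kahbopf → fakahbopf.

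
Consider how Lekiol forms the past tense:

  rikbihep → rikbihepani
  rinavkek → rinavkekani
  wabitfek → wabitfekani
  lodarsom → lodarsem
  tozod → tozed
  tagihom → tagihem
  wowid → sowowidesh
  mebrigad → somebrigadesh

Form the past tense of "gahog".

gaheg

tozod and wowid both end in -d yet inflect differently (tozed, sowowidesh), so the final letter is not what conditions the rule; the last vowel is.
"gahog" has last vowel 'o'. The stems whose last vowel is 'o' (lodarsom → lodarsem, tozod → tozed, tagihom → tagihem) change the last vowel to 'e'.
So gahog → gaheg.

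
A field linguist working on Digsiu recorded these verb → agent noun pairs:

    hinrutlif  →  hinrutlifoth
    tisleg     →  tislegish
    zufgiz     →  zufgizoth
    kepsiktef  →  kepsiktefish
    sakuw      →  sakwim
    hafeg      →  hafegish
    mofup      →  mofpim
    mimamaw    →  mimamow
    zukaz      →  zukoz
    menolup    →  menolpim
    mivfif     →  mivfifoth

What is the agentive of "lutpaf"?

lutpof

"lutpaf" has last vowel 'a'. The stems whose last vowel is 'a' (mimamaw → mimamow, zukaz → zukoz) change the last vowel to 'o'.
The other patterns: stems whose last vowel is 'u' delete the last vowel and add -im; stems whose last vowel is 'e' add -ish; stems whose last vowel is 'i' add -oth.
So lutpaf → lutpof.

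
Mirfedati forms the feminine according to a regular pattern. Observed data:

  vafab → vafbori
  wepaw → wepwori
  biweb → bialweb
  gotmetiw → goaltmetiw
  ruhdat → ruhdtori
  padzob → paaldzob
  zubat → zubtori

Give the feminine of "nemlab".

wepaw and gotmetiw both end in -w yet inflect differently (wepwori, goaltmetiw), so the final letter is not what conditions the rule; the last vowel is.
"nemlab" has last vowel 'a'. The stems whose last vowel is 'a' (vafab → vafbori, wepaw → wepwori, zubat → zubtori) delete the last vowel and add -ori.
So nemlab → nemlbori.

nemlbori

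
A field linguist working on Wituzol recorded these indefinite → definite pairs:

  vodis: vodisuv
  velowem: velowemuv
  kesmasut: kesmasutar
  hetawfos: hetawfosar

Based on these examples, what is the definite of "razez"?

vodis and hetawfos both end in -s yet inflect differently (vodisuv, hetawfosar), so the final letter is not what conditions the rule; the last vowel is.
"razez" has last vowel 'e'. The one such stem in the data (velowem → velowemuv) adds -uv, so the same rule applies.
The other pattern: stems whose last vowel is 'o' or 'u' add -ar.
So razez → razezuv.

razezuv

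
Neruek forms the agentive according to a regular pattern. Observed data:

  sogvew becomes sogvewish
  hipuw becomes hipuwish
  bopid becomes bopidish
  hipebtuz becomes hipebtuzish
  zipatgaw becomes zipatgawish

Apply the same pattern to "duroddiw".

duroddiwish

Every pair shown (sogvew → sogvewish, hipuw → hipuwish, bopid → bopidish, …) follows the same rule: add -ish.
So duroddiw → duroddiwish.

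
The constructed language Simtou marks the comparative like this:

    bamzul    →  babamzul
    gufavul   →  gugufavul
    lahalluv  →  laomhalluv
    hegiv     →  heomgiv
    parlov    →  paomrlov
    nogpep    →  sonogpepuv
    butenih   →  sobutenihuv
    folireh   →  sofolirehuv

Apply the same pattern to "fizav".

fiomzav

"fizav" ends in -v. The stems ending in -v (lahalluv → laomhalluv, hegiv → heomgiv, parlov → paomrlov) insert -om- after the first vowel.
So fizav → fiomzav.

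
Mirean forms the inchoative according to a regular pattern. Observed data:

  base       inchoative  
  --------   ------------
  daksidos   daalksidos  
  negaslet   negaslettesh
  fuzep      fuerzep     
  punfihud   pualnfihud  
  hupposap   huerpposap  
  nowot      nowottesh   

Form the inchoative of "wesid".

wealsid

fuzep and negaslet both have last vowel 'e' yet inflect differently (fuerzep, negaslettesh), so the last vowel is not what conditions the rule; the final letter is.
"wesid" ends in -d. The one such stem in the data (punfihud → pualnfihud) inserts -al- after the first vowel (as does daksidos), so the same rule applies.
The other patterns: stems ending in -p insert -er- after the first vowel; stems ending in -t double the final consonant and add -esh.
So wesid → wealsid.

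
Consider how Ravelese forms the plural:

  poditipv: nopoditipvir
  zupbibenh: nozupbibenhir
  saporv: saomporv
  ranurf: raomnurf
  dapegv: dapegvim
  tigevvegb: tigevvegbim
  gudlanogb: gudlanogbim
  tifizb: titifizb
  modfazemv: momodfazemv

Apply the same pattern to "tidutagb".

tidutagbim

"tidutagb" has second-to-last letter 'g'. The stems whose second-to-last letter is 'g' (dapegv → dapegvim, tigevvegb → tigevvegbim, gudlanogb → gudlanogbim) add -im.
The other patterns: stems whose second-to-last letter is 'n' or 'p' add no- … -ir around the stem; stems whose second-to-last letter is 'r' insert -om- after the first vowel; stems whose second-to-last letter is 'm' or 'z' repeat the first consonant+vowel as a prefix.
So tidutagb → tidutagbim.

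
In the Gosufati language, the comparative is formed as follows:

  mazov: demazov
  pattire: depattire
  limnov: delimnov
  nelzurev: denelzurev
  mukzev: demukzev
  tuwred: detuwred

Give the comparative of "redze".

Every pair shown (mazov → demazov, pattire → depattire, limnov → delimnov, …) follows the same rule: add the prefix de-.
So redze → deredze.

deredze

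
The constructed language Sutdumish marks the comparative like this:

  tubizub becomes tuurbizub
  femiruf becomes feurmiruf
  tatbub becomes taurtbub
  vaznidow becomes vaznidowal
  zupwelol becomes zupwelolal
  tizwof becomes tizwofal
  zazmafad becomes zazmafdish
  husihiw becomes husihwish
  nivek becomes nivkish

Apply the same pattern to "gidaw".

gidwish

"gidaw" has last vowel 'a'. The one such stem in the data (zazmafad → zazmafdish) deletes the last vowel and adds -ish (as do husihiw, nivek), so the same rule applies.
So gidaw → gidwish.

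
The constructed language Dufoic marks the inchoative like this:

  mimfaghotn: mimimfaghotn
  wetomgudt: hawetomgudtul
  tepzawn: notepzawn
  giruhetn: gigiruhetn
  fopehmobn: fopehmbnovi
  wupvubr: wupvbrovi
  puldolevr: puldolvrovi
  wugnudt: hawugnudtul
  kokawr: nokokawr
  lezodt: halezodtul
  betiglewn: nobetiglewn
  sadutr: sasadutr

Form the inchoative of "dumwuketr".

"dumwuketr" has second-to-last letter 't'. The stems whose second-to-last letter is 't' (giruhetn → gigiruhetn, sadutr → sasadutr, mimfaghotn → mimimfaghotn) repeat the first consonant+vowel as a prefix.
The other patterns: stems whose second-to-last letter is 'w' add the prefix no-; stems whose second-to-last letter is 'd' add ha- … -ul around the stem; stems whose second-to-last letter is 'b' or 'v' delete the last vowel and add -ovi.
So dumwuketr → dudumwuketr.

dudumwuketr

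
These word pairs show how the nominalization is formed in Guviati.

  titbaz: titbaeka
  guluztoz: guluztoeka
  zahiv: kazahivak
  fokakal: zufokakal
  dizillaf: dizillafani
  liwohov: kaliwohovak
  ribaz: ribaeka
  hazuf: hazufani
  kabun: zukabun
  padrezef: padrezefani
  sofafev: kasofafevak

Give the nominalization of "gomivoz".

gomivoeka

sofafev and padrezef both have last vowel 'e' yet inflect differently (kasofafevak, padrezefani), so the last vowel is not what conditions the rule; the final letter is.
"gomivoz" ends in -z. The stems ending in -z (titbaz → titbaeka, guluztoz → guluztoeka, ribaz → ribaeka) drop the final letter and add -eka.
The other patterns: stems ending in -v add ka- … -ak around the stem; stems ending in -f add -ani; stems ending in -l or -n add the prefix zu-.
So gomivoz → gomivoeka.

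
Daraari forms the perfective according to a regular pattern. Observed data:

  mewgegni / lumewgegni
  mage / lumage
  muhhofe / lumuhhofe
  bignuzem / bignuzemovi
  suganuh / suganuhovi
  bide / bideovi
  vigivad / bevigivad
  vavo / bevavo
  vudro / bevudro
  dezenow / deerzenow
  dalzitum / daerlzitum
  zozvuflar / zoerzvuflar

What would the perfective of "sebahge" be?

"sebahge" begins with s-. The one such stem in the data (suganuh → suganuhovi) adds -ovi, so the same rule applies.
So sebahge → sebahgeovi.

sebahgeovi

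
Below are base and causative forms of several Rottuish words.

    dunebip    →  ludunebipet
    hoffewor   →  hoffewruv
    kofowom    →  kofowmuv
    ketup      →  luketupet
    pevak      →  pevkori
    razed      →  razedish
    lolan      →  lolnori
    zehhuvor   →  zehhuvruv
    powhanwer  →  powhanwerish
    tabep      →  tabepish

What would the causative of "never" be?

"never" has last vowel 'e'. The stems whose last vowel is 'e' (tabep → tabepish, powhanwer → powhanwerish, razed → razedish) add -ish.
So never → neverish.

neverish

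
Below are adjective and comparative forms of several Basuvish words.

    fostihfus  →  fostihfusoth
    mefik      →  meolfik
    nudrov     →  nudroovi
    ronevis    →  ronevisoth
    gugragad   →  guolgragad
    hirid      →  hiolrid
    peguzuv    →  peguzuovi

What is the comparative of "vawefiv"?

fostihfus and peguzuv both have last vowel 'u' yet inflect differently (fostihfusoth, peguzuovi), so the last vowel is not what conditions the rule; the final letter is.
"vawefiv" ends in -v. The stems ending in -v (nudrov → nudroovi, peguzuv → peguzuovi) drop the final letter and add -ovi.
So vawefiv → vawefiovi.

vawefiovi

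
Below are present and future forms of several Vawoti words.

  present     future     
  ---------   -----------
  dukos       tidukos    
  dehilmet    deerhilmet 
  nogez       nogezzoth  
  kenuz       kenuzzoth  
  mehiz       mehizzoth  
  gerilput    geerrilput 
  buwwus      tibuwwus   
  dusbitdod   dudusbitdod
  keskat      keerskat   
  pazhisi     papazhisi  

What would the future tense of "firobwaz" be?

gerilput and buwwus both have last vowel 'u' yet inflect differently (geerrilput, tibuwwus), so the last vowel is not what conditions the rule; the final letter is.
"firobwaz" ends in -z. The stems ending in -z (nogez → nogezzoth, kenuz → kenuzzoth, mehiz → mehizzoth) double the final consonant and add -oth.
So firobwaz → firobwazzoth.

firobwazzoth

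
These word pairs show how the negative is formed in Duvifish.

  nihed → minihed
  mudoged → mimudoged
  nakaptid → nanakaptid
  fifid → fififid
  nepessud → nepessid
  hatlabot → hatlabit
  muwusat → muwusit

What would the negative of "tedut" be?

tedit

nihed and nakaptid both end in -d yet inflect differently (minihed, nanakaptid), so the final letter is not what conditions the rule; the last vowel is.
"tedut" has last vowel 'u'. The one such stem in the data (nepessud → nepessid) changes the last vowel to 'i' (as do hatlabot, muwusat), so the same rule applies.
The other patterns: stems whose last vowel is 'e' add the prefix mi-; stems whose last vowel is 'i' repeat the first consonant+vowel as a prefix.
So tedut → tedit.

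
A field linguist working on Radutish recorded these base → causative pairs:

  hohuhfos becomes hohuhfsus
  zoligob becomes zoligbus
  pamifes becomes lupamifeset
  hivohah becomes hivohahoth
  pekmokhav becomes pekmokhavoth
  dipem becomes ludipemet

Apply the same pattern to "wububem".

luwububemet

"wububem" has last vowel 'e'. The stems whose last vowel is 'e' (dipem → ludipemet, pamifes → lupamifeset) add lu- … -et around the stem.
The other patterns: stems whose last vowel is 'o' delete the last vowel and add -us; stems whose last vowel is 'a' add -oth.
So wububem → luwububemet.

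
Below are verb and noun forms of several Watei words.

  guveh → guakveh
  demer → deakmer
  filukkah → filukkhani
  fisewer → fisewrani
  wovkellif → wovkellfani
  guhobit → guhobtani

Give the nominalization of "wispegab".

wispegbani

guveh and filukkah both end in -h yet inflect differently (guakveh, filukkhani), so the final letter is not what conditions the rule; the number of vowels is.
"wispegab" has 3 vowels. The stems with 3 vowels (filukkah → filukkhani, fisewer → fisewrani, wovkellif → wovkellfani) delete the last vowel and add -ani.
So wispegab → wispegbani.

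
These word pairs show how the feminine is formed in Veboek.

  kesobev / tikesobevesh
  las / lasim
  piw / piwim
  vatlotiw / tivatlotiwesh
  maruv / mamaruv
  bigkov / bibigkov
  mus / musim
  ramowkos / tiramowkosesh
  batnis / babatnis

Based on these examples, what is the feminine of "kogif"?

kokogif

las and batnis both end in -s yet inflect differently (lasim, babatnis), so the final letter is not what conditions the rule; the number of vowels is.
"kogif" has 2 vowels. The stems with 2 vowels (batnis → babatnis, bigkov → bibigkov, maruv → mamaruv) repeat the first consonant+vowel as a prefix.
So kogif → kokogif.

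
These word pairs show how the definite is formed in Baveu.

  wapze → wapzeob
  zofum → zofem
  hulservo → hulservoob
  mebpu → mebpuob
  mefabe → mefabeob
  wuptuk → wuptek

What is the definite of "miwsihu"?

miwsihuob

"miwsihu" ends in a vowel. The stems ending in a vowel (mebpu → mebpuob, mefabe → mefabeob, wapze → wapzeob) add -ob.
So miwsihu → miwsihuob.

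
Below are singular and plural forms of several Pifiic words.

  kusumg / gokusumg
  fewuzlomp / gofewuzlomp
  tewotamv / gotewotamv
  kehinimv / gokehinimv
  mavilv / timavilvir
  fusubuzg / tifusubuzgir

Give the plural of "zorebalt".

"zorebalt" has second-to-last letter 'l'. The one such stem in the data (mavilv → timavilvir) adds ti- … -ir around the stem, so the same rule applies.
So zorebalt → tizorebaltir.

tizorebaltir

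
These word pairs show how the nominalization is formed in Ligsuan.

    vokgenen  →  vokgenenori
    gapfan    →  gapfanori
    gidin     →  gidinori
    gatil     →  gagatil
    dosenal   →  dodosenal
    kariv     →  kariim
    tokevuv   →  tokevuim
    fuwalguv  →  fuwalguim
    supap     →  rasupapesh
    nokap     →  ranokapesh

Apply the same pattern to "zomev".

zomeim

"zomev" ends in -v. The stems ending in -v (kariv → kariim, tokevuv → tokevuim, fuwalguv → fuwalguim) drop the final letter and add -im.
The other patterns: stems ending in -n add -ori; stems ending in -l repeat the first consonant+vowel as a prefix; stems ending in -p add ra- … -esh around the stem.
So zomev → zomeim.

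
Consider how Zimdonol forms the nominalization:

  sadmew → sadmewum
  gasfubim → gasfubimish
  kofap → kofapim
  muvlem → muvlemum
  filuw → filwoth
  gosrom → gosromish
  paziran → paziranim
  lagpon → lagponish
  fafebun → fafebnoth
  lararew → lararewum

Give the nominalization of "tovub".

tovboth

lagpon and paziran both end in -n yet inflect differently (lagponish, paziranim), so the final letter is not what conditions the rule; the last vowel is.
"tovub" has last vowel 'u'. The stems whose last vowel is 'u' (filuw → filwoth, fafebun → fafebnoth) delete the last vowel and add -oth.
So tovub → tovboth.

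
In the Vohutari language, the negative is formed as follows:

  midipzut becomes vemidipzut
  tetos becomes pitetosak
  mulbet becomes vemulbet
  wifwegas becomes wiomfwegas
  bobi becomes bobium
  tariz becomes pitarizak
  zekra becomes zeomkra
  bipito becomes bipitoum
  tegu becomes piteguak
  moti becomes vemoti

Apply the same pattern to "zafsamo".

zaomfsamo

bobi and moti both end in -i yet inflect differently (bobium, vemoti), so the final letter is not what conditions the rule; the first letter is.
"zafsamo" begins with z-. The one such stem in the data (zekra → zeomkra) inserts -om- after the first vowel (as does wifwegas), so the same rule applies.
The other patterns: stems beginning with t- add pi- … -ak around the stem; stems beginning with b- add -um; stems beginning with m- add the prefix ve-.
So zafsamo → zaomfsamo.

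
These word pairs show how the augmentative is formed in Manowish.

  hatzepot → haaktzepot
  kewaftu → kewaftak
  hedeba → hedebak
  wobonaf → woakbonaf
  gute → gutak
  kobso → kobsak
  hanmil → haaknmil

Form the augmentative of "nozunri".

nozunrak

hatzepot and kobso both have last vowel 'o' yet inflect differently (haaktzepot, kobsak), so the last vowel is not what conditions the rule; whether the stem ends in a vowel or a consonant is.
"nozunri" ends in a vowel. The stems ending in a vowel (gute → gutak, kewaftu → kewaftak, kobso → kobsak) drop the final letter and add -ak.
The other pattern: stems ending in a consonant insert -ak- after the first vowel.
So nozunri → nozunrak.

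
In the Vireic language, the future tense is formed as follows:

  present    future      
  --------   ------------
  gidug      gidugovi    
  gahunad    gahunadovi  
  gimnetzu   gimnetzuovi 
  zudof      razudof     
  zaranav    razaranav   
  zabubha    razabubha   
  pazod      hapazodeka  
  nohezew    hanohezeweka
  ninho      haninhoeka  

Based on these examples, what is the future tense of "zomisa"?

razomisa

"zomisa" begins with z-. The stems beginning with z- (zudof → razudof, zaranav → razaranav, zabubha → razabubha) add the prefix ra-.
So zomisa → razomisa.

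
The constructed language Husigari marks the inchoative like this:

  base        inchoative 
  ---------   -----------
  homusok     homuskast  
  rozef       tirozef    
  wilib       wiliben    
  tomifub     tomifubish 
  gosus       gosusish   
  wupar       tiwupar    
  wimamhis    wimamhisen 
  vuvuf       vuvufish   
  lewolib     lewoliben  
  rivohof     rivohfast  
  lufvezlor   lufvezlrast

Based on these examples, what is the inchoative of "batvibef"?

tomifub and wilib both end in -b yet inflect differently (tomifubish, wiliben), so the final letter is not what conditions the rule; the last vowel is.
"batvibef" has last vowel 'e'. The one such stem in the data (rozef → tirozef) adds the prefix ti-, so the same rule applies.
So batvibef → tibatvibef.

tibatvibef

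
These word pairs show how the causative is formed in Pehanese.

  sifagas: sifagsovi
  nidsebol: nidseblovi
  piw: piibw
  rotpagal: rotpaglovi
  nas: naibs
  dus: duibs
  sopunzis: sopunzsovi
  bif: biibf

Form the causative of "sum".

suibm

"sum" has 1 vowel. The stems with 1 vowel (nas → naibs, piw → piibw, dus → duibs) insert -ib- after the first vowel.
So sum → suibm.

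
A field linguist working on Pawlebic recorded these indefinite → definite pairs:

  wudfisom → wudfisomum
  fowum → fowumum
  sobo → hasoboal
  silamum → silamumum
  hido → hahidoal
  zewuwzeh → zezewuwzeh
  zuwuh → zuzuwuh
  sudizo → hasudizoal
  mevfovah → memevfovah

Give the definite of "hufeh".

"hufeh" ends in -h. The stems ending in -h (mevfovah → memevfovah, zewuwzeh → zezewuwzeh, zuwuh → zuzuwuh) repeat the first consonant+vowel as a prefix.
So hufeh → huhufeh.

huhufeh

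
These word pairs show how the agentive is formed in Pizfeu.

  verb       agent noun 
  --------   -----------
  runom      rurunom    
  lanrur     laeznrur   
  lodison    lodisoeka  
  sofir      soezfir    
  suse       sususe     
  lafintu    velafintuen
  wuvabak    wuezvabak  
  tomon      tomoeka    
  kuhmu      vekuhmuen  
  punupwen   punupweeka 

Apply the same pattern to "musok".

suse and punupwen both have last vowel 'e' yet inflect differently (sususe, punupweeka), so the last vowel is not what conditions the rule; the final letter is.
"musok" ends in -k. The one such stem in the data (wuvabak → wuezvabak) inserts -ez- after the first vowel (as do lanrur, sofir), so the same rule applies.
So musok → muezsok.

muezsok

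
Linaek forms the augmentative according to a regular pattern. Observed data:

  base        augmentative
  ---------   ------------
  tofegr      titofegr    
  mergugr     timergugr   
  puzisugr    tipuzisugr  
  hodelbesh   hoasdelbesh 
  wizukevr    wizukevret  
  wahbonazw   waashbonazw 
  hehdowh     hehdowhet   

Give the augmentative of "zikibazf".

wizukevr and tofegr both end in -r yet inflect differently (wizukevret, titofegr), so the final letter is not what conditions the rule; the second-to-last letter is.
"zikibazf" has second-to-last letter 'z'. The one such stem in the data (wahbonazw → waashbonazw) inserts -as- after the first vowel (as does hodelbesh), so the same rule applies.
The other patterns: stems whose second-to-last letter is 'v' or 'w' add -et; stems whose second-to-last letter is 'g' add the prefix ti-.
So zikibazf → ziaskibazf.

ziaskibazf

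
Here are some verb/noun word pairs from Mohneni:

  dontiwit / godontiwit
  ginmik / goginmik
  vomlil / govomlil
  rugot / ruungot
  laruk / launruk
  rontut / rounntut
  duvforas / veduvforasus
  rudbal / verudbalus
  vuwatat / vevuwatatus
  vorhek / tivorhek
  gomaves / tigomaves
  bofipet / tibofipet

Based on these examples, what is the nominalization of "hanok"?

haunnok

dontiwit and rugot both end in -t yet inflect differently (godontiwit, ruungot), so the final letter is not what conditions the rule; the last vowel is.
"hanok" has last vowel 'o'. The one such stem in the data (rugot → ruungot) inserts -un- after the first vowel (as do laruk, rontut), so the same rule applies.
The other patterns: stems whose last vowel is 'i' add the prefix go-; stems whose last vowel is 'a' add ve- … -us around the stem; stems whose last vowel is 'e' add the prefix ti-.
So hanok → haunnok.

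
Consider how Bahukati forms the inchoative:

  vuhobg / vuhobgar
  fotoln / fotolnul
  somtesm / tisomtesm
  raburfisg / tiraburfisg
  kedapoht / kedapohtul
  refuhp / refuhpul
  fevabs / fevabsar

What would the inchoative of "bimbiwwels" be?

bimbiwwelsul

vuhobg and raburfisg both end in -g yet inflect differently (vuhobgar, tiraburfisg), so the final letter is not what conditions the rule; the second-to-last letter is.
"bimbiwwels" has second-to-last letter 'l'. The one such stem in the data (fotoln → fotolnul) adds -ul, so the same rule applies.
The other patterns: stems whose second-to-last letter is 'b' add -ar; stems whose second-to-last letter is 's' add the prefix ti-.
So bimbiwwels → bimbiwwelsul.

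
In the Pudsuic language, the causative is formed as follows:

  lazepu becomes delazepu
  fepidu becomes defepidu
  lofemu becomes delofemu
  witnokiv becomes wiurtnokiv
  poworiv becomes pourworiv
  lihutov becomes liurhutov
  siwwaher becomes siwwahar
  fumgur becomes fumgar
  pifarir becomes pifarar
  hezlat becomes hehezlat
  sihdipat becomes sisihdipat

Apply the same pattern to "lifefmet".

lilifefmet

"lifefmet" ends in -t. The stems ending in -t (hezlat → hehezlat, sihdipat → sisihdipat) repeat the first consonant+vowel as a prefix.
The other patterns: stems ending in -u add the prefix de-; stems ending in -v insert -ur- after the first vowel; stems ending in -r change the last vowel to 'a'.
So lifefmet → lilifefmet.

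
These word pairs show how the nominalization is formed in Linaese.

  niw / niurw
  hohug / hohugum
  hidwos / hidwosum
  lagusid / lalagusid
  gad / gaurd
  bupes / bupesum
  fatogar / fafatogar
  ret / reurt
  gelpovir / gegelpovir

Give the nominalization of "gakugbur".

gad and lagusid both end in -d yet inflect differently (gaurd, lalagusid), so the final letter is not what conditions the rule; the number of vowels is.
"gakugbur" has 3 vowels. The stems with 3 vowels (gelpovir → gegelpovir, lagusid → lalagusid, fatogar → fafatogar) repeat the first consonant+vowel as a prefix.
The other patterns: stems with 1 vowel insert -ur- after the first vowel; stems with 2 vowels add -um.
So gakugbur → gagakugbur.

gagakugbur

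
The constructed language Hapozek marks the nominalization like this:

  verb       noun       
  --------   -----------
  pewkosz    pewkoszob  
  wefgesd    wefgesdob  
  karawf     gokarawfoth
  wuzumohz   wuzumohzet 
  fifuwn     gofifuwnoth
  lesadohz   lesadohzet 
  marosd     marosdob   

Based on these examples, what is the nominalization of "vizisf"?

pewkosz and wuzumohz both end in -z yet inflect differently (pewkoszob, wuzumohzet), so the final letter is not what conditions the rule; the second-to-last letter is.
"vizisf" has second-to-last letter 's'. The stems whose second-to-last letter is 's' (pewkosz → pewkoszob, marosd → marosdob, wefgesd → wefgesdob) add -ob.
The other patterns: stems whose second-to-last letter is 'w' add go- … -oth around the stem; stems whose second-to-last letter is 'h' add -et.
So vizisf → vizisfob.

vizisfob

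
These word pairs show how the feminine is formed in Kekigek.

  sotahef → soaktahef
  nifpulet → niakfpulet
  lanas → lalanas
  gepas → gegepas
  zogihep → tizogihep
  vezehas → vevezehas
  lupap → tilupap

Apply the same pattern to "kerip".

gepas and lupap both have last vowel 'a' yet inflect differently (gegepas, tilupap), so the last vowel is not what conditions the rule; the final letter is.
"kerip" ends in -p. The stems ending in -p (zogihep → tizogihep, lupap → tilupap) add the prefix ti-.
So kerip → tikerip.

tikerip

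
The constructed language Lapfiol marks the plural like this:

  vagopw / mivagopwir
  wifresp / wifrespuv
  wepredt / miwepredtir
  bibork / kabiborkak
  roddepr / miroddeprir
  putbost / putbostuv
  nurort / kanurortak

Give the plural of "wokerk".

nurort and putbost both end in -t yet inflect differently (kanurortak, putbostuv), so the final letter is not what conditions the rule; the second-to-last letter is.
"wokerk" has second-to-last letter 'r'. The stems whose second-to-last letter is 'r' (nurort → kanurortak, bibork → kabiborkak) add ka- … -ak around the stem.
The other patterns: stems whose second-to-last letter is 's' add -uv; stems whose second-to-last letter is 'd' or 'p' add mi- … -ir around the stem.
So wokerk → kawokerkak.

kawokerkak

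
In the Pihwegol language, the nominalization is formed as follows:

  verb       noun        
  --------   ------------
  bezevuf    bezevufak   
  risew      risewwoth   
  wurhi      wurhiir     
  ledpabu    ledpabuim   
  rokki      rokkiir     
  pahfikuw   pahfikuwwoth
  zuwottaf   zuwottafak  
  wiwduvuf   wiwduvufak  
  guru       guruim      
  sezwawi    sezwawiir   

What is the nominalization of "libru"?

libruim

pahfikuw and bezevuf both have last vowel 'u' yet inflect differently (pahfikuwwoth, bezevufak), so the last vowel is not what conditions the rule; the final letter is.
"libru" ends in -u. The stems ending in -u (guru → guruim, ledpabu → ledpabuim) add -im.
So libru → libruim.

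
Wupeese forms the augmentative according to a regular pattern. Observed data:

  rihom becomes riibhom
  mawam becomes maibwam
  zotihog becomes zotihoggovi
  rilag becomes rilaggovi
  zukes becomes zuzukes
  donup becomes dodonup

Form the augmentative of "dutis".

dudutis

rihom and zotihog both have last vowel 'o' yet inflect differently (riibhom, zotihoggovi), so the last vowel is not what conditions the rule; the final letter is.
"dutis" ends in -s. The one such stem in the data (zukes → zuzukes) repeats the first consonant+vowel as a prefix (as does donup), so the same rule applies.
So dutis → dudutis.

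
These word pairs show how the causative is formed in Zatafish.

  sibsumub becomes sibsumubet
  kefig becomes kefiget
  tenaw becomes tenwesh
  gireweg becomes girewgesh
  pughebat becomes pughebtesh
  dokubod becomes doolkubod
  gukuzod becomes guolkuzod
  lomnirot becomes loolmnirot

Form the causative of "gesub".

kefig and gireweg both end in -g yet inflect differently (kefiget, girewgesh), so the final letter is not what conditions the rule; the last vowel is.
"gesub" has last vowel 'u'. The one such stem in the data (sibsumub → sibsumubet) adds -et, so the same rule applies.
The other patterns: stems whose last vowel is 'a' or 'e' delete the last vowel and add -esh; stems whose last vowel is 'o' insert -ol- after the first vowel.
So gesub → gesubet.

gesubet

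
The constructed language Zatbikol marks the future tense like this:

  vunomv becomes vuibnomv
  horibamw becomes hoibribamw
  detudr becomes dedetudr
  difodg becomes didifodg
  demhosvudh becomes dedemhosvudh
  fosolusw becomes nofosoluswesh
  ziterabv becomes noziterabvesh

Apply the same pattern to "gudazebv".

"gudazebv" has second-to-last letter 'b'. The one such stem in the data (ziterabv → noziterabvesh) adds no- … -esh around the stem, so the same rule applies.
So gudazebv → nogudazebvesh.

nogudazebvesh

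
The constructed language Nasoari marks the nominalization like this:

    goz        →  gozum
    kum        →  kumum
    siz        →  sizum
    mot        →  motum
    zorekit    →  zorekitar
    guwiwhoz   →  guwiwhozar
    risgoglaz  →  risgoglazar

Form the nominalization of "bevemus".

bevemusar

mot and zorekit both end in -t yet inflect differently (motum, zorekitar), so the final letter is not what conditions the rule; the number of vowels is.
"bevemus" has 3 vowels. The stems with 3 vowels (zorekit → zorekitar, guwiwhoz → guwiwhozar, risgoglaz → risgoglazar) add -ar.
So bevemus → bevemusar.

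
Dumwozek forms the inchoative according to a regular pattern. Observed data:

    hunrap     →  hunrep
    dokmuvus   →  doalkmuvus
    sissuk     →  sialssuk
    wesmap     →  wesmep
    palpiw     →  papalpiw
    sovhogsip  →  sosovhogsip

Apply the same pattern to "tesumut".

sovhogsip and wesmap both end in -p yet inflect differently (sosovhogsip, wesmep), so the final letter is not what conditions the rule; the last vowel is.
"tesumut" has last vowel 'u'. The stems whose last vowel is 'u' (sissuk → sialssuk, dokmuvus → doalkmuvus) insert -al- after the first vowel.
The other patterns: stems whose last vowel is 'i' repeat the first consonant+vowel as a prefix; stems whose last vowel is 'a' change the last vowel to 'e'.
So tesumut → tealsumut.

tealsumut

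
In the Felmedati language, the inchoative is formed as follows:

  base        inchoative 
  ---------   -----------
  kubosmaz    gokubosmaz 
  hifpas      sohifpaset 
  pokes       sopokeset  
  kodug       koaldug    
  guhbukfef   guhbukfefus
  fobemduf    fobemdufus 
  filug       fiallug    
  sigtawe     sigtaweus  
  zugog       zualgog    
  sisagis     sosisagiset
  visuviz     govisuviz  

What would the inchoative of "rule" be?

ruleus

visuviz and sisagis both have last vowel 'i' yet inflect differently (govisuviz, sosisagiset), so the last vowel is not what conditions the rule; the final letter is.
"rule" ends in -e. The one such stem in the data (sigtawe → sigtaweus) adds -us, so the same rule applies.
The other patterns: stems ending in -z add the prefix go-; stems ending in -s add so- … -et around the stem; stems ending in -g insert -al- after the first vowel.
So rule → ruleus.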